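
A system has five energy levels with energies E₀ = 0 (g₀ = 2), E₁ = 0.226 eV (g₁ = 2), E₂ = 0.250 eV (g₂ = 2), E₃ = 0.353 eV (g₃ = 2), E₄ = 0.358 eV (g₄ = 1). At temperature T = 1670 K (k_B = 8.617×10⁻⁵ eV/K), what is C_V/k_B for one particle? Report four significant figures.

k_BT = 8.617×10⁻⁵ × 1670 K = 0.143904 eV.
Eᵢ/kT = 0, 1.57049, 1.73727, 2.45302, 2.48777.
Z = Σ gᵢe^(−Eᵢ/kT) = 2·e^(−0) + 2·e^(−1.57049) + 2·e^(−1.73727) + 2·e^(−2.45302) + 1·e^(−2.48777) = 2.00000 + 0.415887 + 0.352000 + 0.172067 + 0.0830951 = 3.02305.
⟨E⟩ = 0.0901335 eV, ⟨E²⟩ = 0.0249194 eV².
C_V/k_B = (⟨E²⟩ − ⟨E⟩²)/(kT)² = (0.0249194 − 0.00812405)/0.0207084 = 0.8110.

0.8110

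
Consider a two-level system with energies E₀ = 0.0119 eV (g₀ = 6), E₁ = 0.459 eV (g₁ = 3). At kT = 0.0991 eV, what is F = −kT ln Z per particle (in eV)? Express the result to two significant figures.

-0.17 eV

Eᵢ/kT = 0.1201, 4.632.
Z = Σ gᵢe^(−Eᵢ/kT) = 6·e^(−0.1201) + 3·e^(−4.632) = 5.321 + 0.02921 = 5.350.
F = −kT ln Z = −0.0991 × ln(5.350) = −0.0991 × 1.677 = -0.17 eV.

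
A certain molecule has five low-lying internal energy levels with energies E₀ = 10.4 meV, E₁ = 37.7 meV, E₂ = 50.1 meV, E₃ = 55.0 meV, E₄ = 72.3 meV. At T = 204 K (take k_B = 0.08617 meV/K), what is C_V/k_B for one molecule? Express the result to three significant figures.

0.975

k_BT = 0.08617 × 204 K = 17.579 meV.
Eᵢ/kT = 0.59161, 2.1446, 2.8500, 3.1287, 4.1129.
Z = Σ e^(−Eᵢ/kT) = e^(−0.59161) + e^(−2.1446) + e^(−2.8500) + e^(−3.1287) + e^(−4.1129) = 0.55344 + 0.11711 + 0.057844 + 0.043775 + 0.016360 = 0.78853.
⟨E⟩ = 21.127 meV, ⟨E²⟩ = 747.51 meV².
C_V/k_B = (⟨E²⟩ − ⟨E⟩²)/(kT)² = (747.51 − 446.35)/309.02 = 0.975.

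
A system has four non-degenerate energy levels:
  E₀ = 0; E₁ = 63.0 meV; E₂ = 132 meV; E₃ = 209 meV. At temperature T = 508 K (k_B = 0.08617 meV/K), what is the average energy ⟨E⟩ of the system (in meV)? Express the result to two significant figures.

k_BT = 0.08617 × 508 K = 43.77 meV.
Eᵢ/kT = 0, 1.439, 3.016, 4.775.
Z = Σ e^(−Eᵢ/kT) = e^(−0) + e^(−1.439) + e^(−3.016) + e^(−4.775) = 1.000 + 0.2372 + 0.04900 + 0.008438 = 1.295.
⟨E⟩ = Σ Eᵢ e^(−Eᵢ/kT) / Z = (0·1.000 + 63.0·0.2372 + 132·0.04900 + 209·0.008438) / 1.295 = 18 meV.

18 meV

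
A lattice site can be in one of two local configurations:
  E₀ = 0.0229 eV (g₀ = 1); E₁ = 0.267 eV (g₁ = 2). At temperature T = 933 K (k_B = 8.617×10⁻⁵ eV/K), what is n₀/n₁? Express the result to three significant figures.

10.4

k_BT = 8.617×10⁻⁵ × 933 K = 0.080397 eV.
n₀/n₁ = (g₀/g₁) exp[−(E₀−E₁)/kT] = (1/2) × exp(−(-0.2441 eV)/(0.080397 eV)) = (1/2) × exp(3.0362) = 10.4.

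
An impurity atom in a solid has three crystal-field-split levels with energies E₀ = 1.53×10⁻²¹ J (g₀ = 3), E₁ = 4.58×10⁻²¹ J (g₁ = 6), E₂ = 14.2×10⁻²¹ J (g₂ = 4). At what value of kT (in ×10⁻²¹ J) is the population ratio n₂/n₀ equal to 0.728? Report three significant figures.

n₂/n₀ = (g₂/g₀) exp[−(E₂−E₀)/kT] = 0.728.
⇒ (E₂−E₀)/kT = ln((4/3)/0.728) = ln(1.8315) = 0.60514.
kT = 12.67 ×10⁻²¹ J / 0.60514 = 20.9 ×10⁻²¹ J.

20.9 ×10⁻²¹ J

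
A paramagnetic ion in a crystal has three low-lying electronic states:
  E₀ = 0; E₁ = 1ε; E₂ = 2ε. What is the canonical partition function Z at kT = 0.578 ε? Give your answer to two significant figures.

Z = 1.2

Eᵢ/kT = 0, 1.730, 3.460.
Z = Σ e^(−Eᵢ/kT) = e^(−0) + e^(−1.730) + e^(−3.460) = 1.000 + 0.1773 + 0.03143 = 1.209.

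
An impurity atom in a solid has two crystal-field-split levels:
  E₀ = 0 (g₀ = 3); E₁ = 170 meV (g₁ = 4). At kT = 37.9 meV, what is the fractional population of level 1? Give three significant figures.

0.0148

Eᵢ/kT = 0, 4.4855.
Z = Σ gᵢe^(−Eᵢ/kT) = 3·e^(−0) + 4·e^(−4.4855) = 3.0000 + 0.045085 = 3.0451.
P₁ = g₁ e^(−E₁/kT) / Z = 0.045085/3.0451 = 0.0148.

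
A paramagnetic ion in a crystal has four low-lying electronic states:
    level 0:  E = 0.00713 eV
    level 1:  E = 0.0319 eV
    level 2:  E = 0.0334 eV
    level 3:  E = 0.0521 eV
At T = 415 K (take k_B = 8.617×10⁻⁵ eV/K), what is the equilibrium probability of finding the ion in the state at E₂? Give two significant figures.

0.21

k_BT = 8.617×10⁻⁵ × 415 K = 0.03576 eV.
Eᵢ/kT = 0.1994, 0.8921, 0.9340, 1.457.
Z = Σ e^(−Eᵢ/kT) = e^(−0.1994) + e^(−0.8921) + e^(−0.9340) + e^(−1.457) = 0.8192 + 0.4098 + 0.3930 + 0.2329 = 1.855.
P₂ = e^(−E₂/kT) / Z = 0.3930/1.855 = 0.21.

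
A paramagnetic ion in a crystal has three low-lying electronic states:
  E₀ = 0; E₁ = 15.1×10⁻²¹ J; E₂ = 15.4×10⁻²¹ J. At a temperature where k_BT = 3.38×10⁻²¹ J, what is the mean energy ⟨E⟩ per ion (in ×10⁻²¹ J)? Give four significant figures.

0.3278 ×10⁻²¹ J

Eᵢ/kT = 0, 4.46746, 4.55621.
Z = Σ e^(−Eᵢ/kT) = e^(−0) + e^(−4.46746) + e^(−4.55621) = 1.00000 + 0.0114764 + 0.0105018 = 1.02198.
⟨E⟩ = Σ Eᵢ e^(−Eᵢ/kT) / Z = (0·1.00000 + 15.1·0.0114764 + 15.4·0.0105018) / 1.02198 = 0.3278 ×10⁻²¹ J.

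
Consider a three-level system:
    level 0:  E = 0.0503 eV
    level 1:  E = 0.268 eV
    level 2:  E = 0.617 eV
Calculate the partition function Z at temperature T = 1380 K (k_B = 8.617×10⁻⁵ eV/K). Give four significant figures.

k_BT = 8.617×10⁻⁵ × 1380 K = 0.118915 eV.
Eᵢ/kT = 0.422991, 2.25371, 5.18858.
Z = Σ e^(−Eᵢ/kT) = e^(−0.422991) + e^(−2.25371) + e^(−5.18858) = 0.655085 + 0.105009 + 0.00557992 = 0.765674.

Z = 0.7657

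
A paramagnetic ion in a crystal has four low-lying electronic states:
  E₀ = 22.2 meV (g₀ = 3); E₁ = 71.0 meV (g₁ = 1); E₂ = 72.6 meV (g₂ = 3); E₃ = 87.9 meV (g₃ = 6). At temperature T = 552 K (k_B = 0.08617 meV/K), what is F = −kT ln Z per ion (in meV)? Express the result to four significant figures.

k_BT = 0.08617 × 552 K = 47.5658 meV.
Eᵢ/kT = 0.466722, 1.49267, 1.52631, 1.84797.
Z = Σ gᵢe^(−Eᵢ/kT) = 3·e^(−0.466722) + 1·e^(−1.49267) + 3·e^(−1.52631) + 6·e^(−1.84797) = 1.88116 + 0.224772 + 0.652008 + 0.945340 = 3.70328.
F = −kT ln Z = −47.5658 × ln(3.70328) = −47.5658 × 1.30922 = -62.27 meV.

-62.27 meV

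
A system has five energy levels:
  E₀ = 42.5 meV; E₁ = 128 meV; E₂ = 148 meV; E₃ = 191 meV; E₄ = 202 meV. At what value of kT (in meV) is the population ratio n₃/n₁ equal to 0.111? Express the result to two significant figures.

n₃/n₁ = exp[−(E₃−E₁)/kT] = 0.111.
⇒ (E₃−E₁)/kT = ln(1/0.111) = ln(9.009) = 2.198.
kT = 63 meV / 2.198 = 29 meV.

29 meV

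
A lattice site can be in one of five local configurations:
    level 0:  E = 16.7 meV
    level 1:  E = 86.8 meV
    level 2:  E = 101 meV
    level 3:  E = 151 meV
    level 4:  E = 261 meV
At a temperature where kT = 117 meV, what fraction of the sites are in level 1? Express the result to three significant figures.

0.222

Eᵢ/kT = 0.14274, 0.74188, 0.86325, 1.2906, 2.2308.
Z = Σ e^(−Eᵢ/kT) = e^(−0.14274) + e^(−0.74188) + e^(−0.86325) + e^(−1.2906) + e^(−2.2308) = 0.86698 + 0.47622 + 0.42179 + 0.27511 + 0.10744 = 2.1475.
P₁ = e^(−E₁/kT) / Z = 0.47622/2.1475 = 0.222.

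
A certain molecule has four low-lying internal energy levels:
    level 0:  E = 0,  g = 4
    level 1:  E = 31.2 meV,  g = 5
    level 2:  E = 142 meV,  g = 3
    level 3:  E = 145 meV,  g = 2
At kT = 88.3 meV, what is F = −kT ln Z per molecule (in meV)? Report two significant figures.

-190 meV

Eᵢ/kT = 0, 0.3533, 1.608, 1.642.
Z = Σ gᵢe^(−Eᵢ/kT) = 4·e^(−0) + 5·e^(−0.3533) + 3·e^(−1.608) + 2·e^(−1.642) = 4.000 + 3.512 + 0.6009 + 0.3872 = 8.500.
F = −kT ln Z = −88.3 × ln(8.500) = −88.3 × 2.140 = -190 meV.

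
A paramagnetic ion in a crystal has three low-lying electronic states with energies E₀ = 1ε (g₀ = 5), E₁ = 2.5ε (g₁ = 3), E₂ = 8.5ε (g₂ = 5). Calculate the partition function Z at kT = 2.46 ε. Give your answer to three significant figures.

Eᵢ/kT = 0.40650, 1.0163, 3.4553.
Z = Σ gᵢe^(−Eᵢ/kT) = 5·e^(−0.40650) + 3·e^(−1.0163) + 5·e^(−3.4553) = 3.3299 + 1.0858 + 0.15789 = 4.5736.

Z = 4.57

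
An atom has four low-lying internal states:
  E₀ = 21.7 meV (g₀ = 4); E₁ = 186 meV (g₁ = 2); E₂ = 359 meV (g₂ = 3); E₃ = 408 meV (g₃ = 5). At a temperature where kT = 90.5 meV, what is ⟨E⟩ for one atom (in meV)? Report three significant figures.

Eᵢ/kT = 0.23978, 2.0552, 3.9669, 4.5083.
Z = Σ gᵢe^(−Eᵢ/kT) = 4·e^(−0.23978) + 2·e^(−2.0552) + 3·e^(−3.9669) + 5·e^(−4.5083) = 3.1472 + 0.25613 + 0.056796 + 0.055086 = 3.5152.
⟨E⟩ = Σ Eᵢ gᵢe^(−Eᵢ/kT) / Z = (21.7·3.1472 + 186·0.25613 + 359·0.056796 + 408·0.055086) / 3.5152 = 45.2 meV.

45.2 meV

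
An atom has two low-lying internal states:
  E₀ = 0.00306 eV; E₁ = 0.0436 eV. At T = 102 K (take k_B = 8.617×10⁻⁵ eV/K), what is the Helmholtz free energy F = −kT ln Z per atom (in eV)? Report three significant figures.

k_BT = 8.617×10⁻⁵ × 102 K = 0.0087893 eV.
Eᵢ/kT = 0.34815, 4.9606.
Z = Σ e^(−Eᵢ/kT) = e^(−0.34815) + e^(−4.9606) = 0.70599 + 0.0070087 = 0.71300.
F = −kT ln Z = −0.0087893 × ln(0.71300) = −0.0087893 × -0.33827 = 0.00297 eV.

0.00297 eV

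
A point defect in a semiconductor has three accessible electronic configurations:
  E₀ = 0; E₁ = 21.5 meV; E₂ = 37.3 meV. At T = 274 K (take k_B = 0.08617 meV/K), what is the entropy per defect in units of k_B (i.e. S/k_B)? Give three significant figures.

0.905

k_BT = 0.08617 × 274 K = 23.611 meV.
Eᵢ/kT = 0, 0.91059, 1.5798.
Z = Σ e^(−Eᵢ/kT) = e^(−0) + e^(−0.91059) + e^(−1.5798) = 1.0000 + 0.40229 + 0.20602 = 1.6083.
⟨E⟩ = Σ EᵢPᵢ = 10.156 meV.
S/k_B = ln Z + ⟨E⟩/kT = ln(1.6083) + 10.156/23.611 = 0.47518 + 0.43014 = 0.905.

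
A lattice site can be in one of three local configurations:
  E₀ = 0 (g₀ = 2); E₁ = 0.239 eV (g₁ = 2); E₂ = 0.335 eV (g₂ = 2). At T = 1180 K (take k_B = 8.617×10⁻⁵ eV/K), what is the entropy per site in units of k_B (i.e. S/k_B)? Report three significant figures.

1.12

k_BT = 8.617×10⁻⁵ × 1180 K = 0.10168 eV.
Eᵢ/kT = 0, 2.3505, 3.2946.
Z = Σ gᵢe^(−Eᵢ/kT) = 2·e^(−0) + 2·e^(−2.3505) + 2·e^(−3.2946) = 2.0000 + 0.19064 + 0.074166 = 2.2648.
⟨E⟩ = Σ EᵢPᵢ = 0.031088 eV.
S/k_B = ln Z + ⟨E⟩/kT = ln(2.2648) + 0.031088/0.10168 = 0.81749 + 0.30574 = 1.12.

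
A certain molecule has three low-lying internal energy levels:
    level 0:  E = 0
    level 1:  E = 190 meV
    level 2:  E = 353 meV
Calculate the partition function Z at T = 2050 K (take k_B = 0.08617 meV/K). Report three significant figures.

Z = 1.48

k_BT = 0.08617 × 2050 K = 176.65 meV.
Eᵢ/kT = 0, 1.0756, 1.9983.
Z = Σ e^(−Eᵢ/kT) = e^(−0) + e^(−1.0756) + e^(−1.9983) = 1.0000 + 0.34109 + 0.13557 = 1.4767.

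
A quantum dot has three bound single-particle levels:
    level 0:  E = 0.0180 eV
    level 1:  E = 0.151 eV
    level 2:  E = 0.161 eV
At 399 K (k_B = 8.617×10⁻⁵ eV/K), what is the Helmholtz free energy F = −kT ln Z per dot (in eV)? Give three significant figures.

0.0168 eV

k_BT = 8.617×10⁻⁵ × 399 K = 0.034382 eV.
Eᵢ/kT = 0.52353, 4.3918, 4.6827.
Z = Σ e^(−Eᵢ/kT) = e^(−0.52353) + e^(−4.3918) + e^(−4.6827) = 0.59243 + 0.012378 + 0.0092540 = 0.61406.
F = −kT ln Z = −0.034382 × ln(0.61406) = −0.034382 × -0.48766 = 0.0168 eV.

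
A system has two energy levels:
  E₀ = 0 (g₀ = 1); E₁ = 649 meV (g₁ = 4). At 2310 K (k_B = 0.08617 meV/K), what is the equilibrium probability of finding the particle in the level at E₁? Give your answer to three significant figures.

k_BT = 0.08617 × 2310 K = 199.05 meV.
Eᵢ/kT = 0, 3.2605.
Z = Σ gᵢe^(−Eᵢ/kT) = 1·e^(−0) + 4·e^(−3.2605) = 1.0000 + 0.15348 = 1.1535.
P₁ = g₁ e^(−E₁/kT) / Z = 0.15348/1.1535 = 0.133.

0.133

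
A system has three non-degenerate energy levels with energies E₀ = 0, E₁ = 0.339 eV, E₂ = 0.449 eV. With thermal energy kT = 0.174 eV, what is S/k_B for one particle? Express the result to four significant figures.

0.5858

Eᵢ/kT = 0, 1.94828, 2.58046.
Z = Σ e^(−Eᵢ/kT) = e^(−0) + e^(−1.94828) + e^(−2.58046) = 1.00000 + 0.142519 + 0.0757392 = 1.21826.
⟨E⟩ = Σ EᵢPᵢ = 0.0675725 eV.
S/k_B = ln Z + ⟨E⟩/kT = ln(1.21826) + 0.0675725/0.174 = 0.197424 + 0.388348 = 0.5858.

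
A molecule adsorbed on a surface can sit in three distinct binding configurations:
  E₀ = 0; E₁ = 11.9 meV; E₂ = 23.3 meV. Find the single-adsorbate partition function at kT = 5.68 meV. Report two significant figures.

Z = 1.1

Eᵢ/kT = 0, 2.095, 4.102.
Z = Σ e^(−Eᵢ/kT) = e^(−0) + e^(−2.095) + e^(−4.102) = 1.000 + 0.1231 + 0.01654 = 1.140.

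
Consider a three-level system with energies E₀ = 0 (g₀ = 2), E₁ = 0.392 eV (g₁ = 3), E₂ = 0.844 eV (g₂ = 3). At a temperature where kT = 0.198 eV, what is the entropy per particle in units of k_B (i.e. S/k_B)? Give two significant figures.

Eᵢ/kT = 0, 1.980, 4.263.
Z = Σ gᵢe^(−Eᵢ/kT) = 2·e^(−0) + 3·e^(−1.980) + 3·e^(−4.263) = 2.000 + 0.4142 + 0.04224 = 2.456.
⟨E⟩ = Σ EᵢPᵢ = 0.08063 eV.
S/k_B = ln Z + ⟨E⟩/kT = ln(2.456) + 0.08063/0.198 = 0.8985 + 0.4072 = 1.3.

1.3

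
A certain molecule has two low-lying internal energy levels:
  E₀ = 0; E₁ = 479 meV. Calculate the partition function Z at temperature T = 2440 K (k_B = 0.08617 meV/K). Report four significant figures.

k_BT = 0.08617 × 2440 K = 210.255 meV.
Eᵢ/kT = 0, 2.27819.
Z = Σ e^(−Eᵢ/kT) = e^(−0) + e^(−2.27819) = 1.00000 + 0.102470 = 1.10247.

Z = 1.102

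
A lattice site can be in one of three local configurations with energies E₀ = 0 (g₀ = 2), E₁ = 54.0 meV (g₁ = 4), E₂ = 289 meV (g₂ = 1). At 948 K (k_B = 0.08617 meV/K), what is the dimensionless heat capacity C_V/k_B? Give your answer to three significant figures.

k_BT = 0.08617 × 948 K = 81.689 meV.
Eᵢ/kT = 0, 0.66104, 3.5378.
Z = Σ gᵢe^(−Eᵢ/kT) = 2·e^(−0) + 4·e^(−0.66104) + 1·e^(−3.5378) = 2.0000 + 2.0653 + 0.029077 = 4.0944.
⟨E⟩ = 29.291 meV, ⟨E²⟩ = 2064.0 meV².
C_V/k_B = (⟨E²⟩ − ⟨E⟩²)/(kT)² = (2064.0 − 857.96)/6673.1 = 0.181.

0.181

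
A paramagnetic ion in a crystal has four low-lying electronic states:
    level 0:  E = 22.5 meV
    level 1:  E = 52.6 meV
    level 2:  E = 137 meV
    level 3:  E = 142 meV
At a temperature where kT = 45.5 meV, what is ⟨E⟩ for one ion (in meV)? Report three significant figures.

42.5 meV

Eᵢ/kT = 0.49451, 1.1560, 3.0110, 3.1209.
Z = Σ e^(−Eᵢ/kT) = e^(−0.49451) + e^(−1.1560) + e^(−3.0110) + e^(−3.1209) = 0.60987 + 0.31474 + 0.049242 + 0.044117 = 1.0180.
⟨E⟩ = Σ Eᵢ e^(−Eᵢ/kT) / Z = (22.5·0.60987 + 52.6·0.31474 + 137·0.049242 + 142·0.044117) / 1.0180 = 42.5 meV.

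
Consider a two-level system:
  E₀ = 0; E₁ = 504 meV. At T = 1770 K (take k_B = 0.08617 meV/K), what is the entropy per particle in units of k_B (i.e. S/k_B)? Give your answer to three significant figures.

k_BT = 0.08617 × 1770 K = 152.52 meV.
Eᵢ/kT = 0, 3.3045.
Z = Σ e^(−Eᵢ/kT) = e^(−0) + e^(−3.3045) = 1.0000 + 0.036718 = 1.0367.
⟨E⟩ = Σ EᵢPᵢ = 17.851 meV.
S/k_B = ln Z + ⟨E⟩/kT = ln(1.0367) + 17.851/152.52 = 0.036043 + 0.11704 = 0.153.

0.153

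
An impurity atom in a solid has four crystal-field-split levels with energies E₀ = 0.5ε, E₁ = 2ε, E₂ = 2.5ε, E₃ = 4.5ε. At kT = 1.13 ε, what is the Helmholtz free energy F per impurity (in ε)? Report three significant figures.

Eᵢ/kT = 0.44248, 1.7699, 2.2124, 3.9823.
Z = Σ e^(−Eᵢ/kT) = e^(−0.44248) + e^(−1.7699) + e^(−2.2124) + e^(−3.9823) = 0.64244 + 0.17035 + 0.10944 + 0.018643 = 0.94087.
F = −kT ln Z = −1.13 × ln(0.94087) = −1.13 × -0.060950 = 0.0689 ε.

0.0689 ε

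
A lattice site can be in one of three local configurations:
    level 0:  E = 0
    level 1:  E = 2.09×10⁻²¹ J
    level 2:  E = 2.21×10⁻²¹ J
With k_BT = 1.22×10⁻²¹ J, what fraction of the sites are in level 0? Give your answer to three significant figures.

Eᵢ/kT = 0, 1.7131, 1.8115.
Z = Σ e^(−Eᵢ/kT) = e^(−0) + e^(−1.7131) + e^(−1.8115) = 1.0000 + 0.18031 + 0.16341 = 1.3437.
P₀ = e^(−E₀/kT) / Z = 1.0000/1.3437 = 0.744.

0.744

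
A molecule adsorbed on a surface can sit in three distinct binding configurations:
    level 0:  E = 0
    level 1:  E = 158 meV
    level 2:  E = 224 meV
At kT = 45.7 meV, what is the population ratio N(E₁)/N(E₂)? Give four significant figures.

4.238

n₁/n₂ = exp[−(E₁−E₂)/kT] = exp(−(-66 meV)/(45.7 meV)) = exp(1.44420) = 4.238.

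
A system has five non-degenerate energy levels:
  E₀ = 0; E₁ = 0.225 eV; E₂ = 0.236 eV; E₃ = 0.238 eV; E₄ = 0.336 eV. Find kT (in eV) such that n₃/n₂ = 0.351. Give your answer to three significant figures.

0.00191 eV

n₃/n₂ = exp[−(E₃−E₂)/kT] = 0.351.
⇒ (E₃−E₂)/kT = ln(1/0.351) = ln(2.8490) = 1.0470.
kT = 0.002 eV / 1.0470 = 0.00191 eV.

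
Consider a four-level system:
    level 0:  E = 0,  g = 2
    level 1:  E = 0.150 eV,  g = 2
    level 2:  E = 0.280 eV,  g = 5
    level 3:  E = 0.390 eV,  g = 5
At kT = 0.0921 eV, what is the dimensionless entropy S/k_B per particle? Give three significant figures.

Eᵢ/kT = 0, 1.6287, 3.0402, 4.2345.
Z = Σ gᵢe^(−Eᵢ/kT) = 2·e^(−0) + 2·e^(−1.6287) + 5·e^(−3.0402) + 5·e^(−4.2345) = 2.0000 + 0.39237 + 0.23913 + 0.072435 = 2.7039.
⟨E⟩ = Σ EᵢPᵢ = 0.056978 eV.
S/k_B = ln Z + ⟨E⟩/kT = ln(2.7039) + 0.056978/0.0921 = 0.99470 + 0.61865 = 1.61.

1.61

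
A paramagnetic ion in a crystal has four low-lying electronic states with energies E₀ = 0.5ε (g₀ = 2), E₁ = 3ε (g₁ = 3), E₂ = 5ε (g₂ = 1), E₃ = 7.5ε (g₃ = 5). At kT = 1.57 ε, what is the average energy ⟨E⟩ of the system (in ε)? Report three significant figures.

Eᵢ/kT = 0.31847, 1.9108, 3.1847, 4.7771.
Z = Σ gᵢe^(−Eᵢ/kT) = 2·e^(−0.31847) + 3·e^(−1.9108) + 1·e^(−3.1847) + 5·e^(−4.7771) = 1.4545 + 0.44389 + 0.041391 + 0.042102 = 1.9819.
⟨E⟩ = Σ Eᵢ gᵢe^(−Eᵢ/kT) / Z = (0.5·1.4545 + 3·0.44389 + 5·0.041391 + 7.5·0.042102) / 1.9819 = 1.30 ε.

1.30 ε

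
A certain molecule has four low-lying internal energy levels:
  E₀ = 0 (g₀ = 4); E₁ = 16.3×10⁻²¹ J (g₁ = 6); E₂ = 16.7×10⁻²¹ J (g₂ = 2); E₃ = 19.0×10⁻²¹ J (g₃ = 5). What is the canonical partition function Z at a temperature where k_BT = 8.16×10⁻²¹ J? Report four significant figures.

Eᵢ/kT = 0, 1.99755, 2.04657, 2.32843.
Z = Σ gᵢe^(−Eᵢ/kT) = 4·e^(−0) + 6·e^(−1.99755) + 2·e^(−2.04657) + 5·e^(−2.32843) = 4.00000 + 0.814004 + 0.258354 + 0.487243 = 5.55960.

Z = 5.560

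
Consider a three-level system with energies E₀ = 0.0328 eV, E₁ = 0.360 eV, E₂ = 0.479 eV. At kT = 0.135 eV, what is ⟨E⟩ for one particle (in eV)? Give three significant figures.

Eᵢ/kT = 0.24296, 2.6667, 3.5481.
Z = Σ e^(−Eᵢ/kT) = e^(−0.24296) + e^(−2.6667) + e^(−3.5481) = 0.78430 + 0.069481 + 0.028779 = 0.88256.
⟨E⟩ = Σ Eᵢ e^(−Eᵢ/kT) / Z = (0.0328·0.78430 + 0.360·0.069481 + 0.479·0.028779) / 0.88256 = 0.0731 eV.

0.0731 eV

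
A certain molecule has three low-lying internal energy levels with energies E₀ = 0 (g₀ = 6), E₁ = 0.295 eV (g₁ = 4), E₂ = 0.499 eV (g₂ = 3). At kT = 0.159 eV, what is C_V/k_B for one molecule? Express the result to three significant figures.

0.454

Eᵢ/kT = 0, 1.8553, 3.1384.
Z = Σ gᵢe^(−Eᵢ/kT) = 6·e^(−0) + 4·e^(−1.8553) + 3·e^(−3.1384) = 6.0000 + 0.62562 + 0.13006 = 6.7557.
⟨E⟩ = 0.036926 eV, ⟨E²⟩ = 0.012853 eV².
C_V/k_B = (⟨E²⟩ − ⟨E⟩²)/(kT)² = (0.012853 − 0.0013635)/0.025281 = 0.454.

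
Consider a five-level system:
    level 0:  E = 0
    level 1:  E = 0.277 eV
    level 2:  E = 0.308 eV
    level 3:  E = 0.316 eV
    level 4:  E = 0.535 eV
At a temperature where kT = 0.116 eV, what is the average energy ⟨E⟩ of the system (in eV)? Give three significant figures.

Eᵢ/kT = 0, 2.3879, 2.6552, 2.7241, 4.6121.
Z = Σ e^(−Eᵢ/kT) = e^(−0) + e^(−2.3879) + e^(−2.6552) + e^(−2.7241) + e^(−4.6121) = 1.0000 + 0.091822 + 0.070285 + 0.065605 + 0.0099309 = 1.2376.
⟨E⟩ = Σ Eᵢ e^(−Eᵢ/kT) / Z = (0·1.0000 + 0.277·0.091822 + 0.308·0.070285 + 0.316·0.065605 + 0.535·0.0099309) / 1.2376 = 0.0591 eV.

0.0591 eV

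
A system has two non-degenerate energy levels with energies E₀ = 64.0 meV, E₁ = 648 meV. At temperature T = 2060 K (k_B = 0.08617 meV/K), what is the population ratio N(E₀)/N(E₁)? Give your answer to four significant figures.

k_BT = 0.08617 × 2060 K = 177.510 meV.
n₀/n₁ = exp[−(E₀−E₁)/kT] = exp(−(-584.0 meV)/(177.510 meV)) = exp(3.28996) = 26.84.

26.84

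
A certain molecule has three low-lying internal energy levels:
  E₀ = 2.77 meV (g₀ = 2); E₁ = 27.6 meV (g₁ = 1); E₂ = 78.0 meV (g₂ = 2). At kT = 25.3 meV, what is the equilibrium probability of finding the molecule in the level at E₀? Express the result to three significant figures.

Eᵢ/kT = 0.10949, 1.0909, 3.0830.
Z = Σ gᵢe^(−Eᵢ/kT) = 2·e^(−0.10949) + 1·e^(−1.0909) + 2·e^(−3.0830) = 1.7926 + 0.33591 + 0.091643 = 2.2202.
P₀ = g₀ e^(−E₀/kT) / Z = 1.7926/2.2202 = 0.807.

0.807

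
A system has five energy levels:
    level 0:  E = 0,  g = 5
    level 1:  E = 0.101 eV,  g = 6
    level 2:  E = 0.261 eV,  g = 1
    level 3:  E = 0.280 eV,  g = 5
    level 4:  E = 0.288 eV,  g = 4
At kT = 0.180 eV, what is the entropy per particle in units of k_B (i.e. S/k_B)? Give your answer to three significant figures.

2.85

Eᵢ/kT = 0, 0.56111, 1.4500, 1.5556, 1.6000.
Z = Σ gᵢe^(−Eᵢ/kT) = 5·e^(−0) + 6·e^(−0.56111) + 1·e^(−1.4500) + 5·e^(−1.5556) + 4·e^(−1.6000) = 5.0000 + 3.4235 + 0.23457 + 1.0553 + 0.80759 = 10.521.
⟨E⟩ = Σ EᵢPᵢ = 0.088876 eV.
S/k_B = ln Z + ⟨E⟩/kT = ln(10.521) + 0.088876/0.180 = 2.3534 + 0.49376 = 2.85.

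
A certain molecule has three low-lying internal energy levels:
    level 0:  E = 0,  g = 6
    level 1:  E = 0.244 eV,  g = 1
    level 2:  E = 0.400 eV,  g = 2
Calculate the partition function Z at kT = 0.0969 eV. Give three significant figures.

Z = 6.11

Eᵢ/kT = 0, 2.5181, 4.1280.
Z = Σ gᵢe^(−Eᵢ/kT) = 6·e^(−0) + 1·e^(−2.5181) + 2·e^(−4.1280) = 6.0000 + 0.080613 + 0.032230 = 6.1128.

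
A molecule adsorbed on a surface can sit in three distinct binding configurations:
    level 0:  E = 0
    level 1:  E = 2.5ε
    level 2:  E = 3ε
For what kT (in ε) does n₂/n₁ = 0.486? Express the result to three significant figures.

n₂/n₁ = exp[−(E₂−E₁)/kT] = 0.486.
⇒ (E₂−E₁)/kT = ln(1/0.486) = ln(2.0576) = 0.72154.
kT = 0.5ε / 0.72154 = 0.693 ε.

0.693 ε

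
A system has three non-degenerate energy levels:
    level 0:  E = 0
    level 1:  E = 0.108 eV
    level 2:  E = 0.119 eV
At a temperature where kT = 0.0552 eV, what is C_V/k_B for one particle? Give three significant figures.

Eᵢ/kT = 0, 1.9565, 2.1558.
Z = Σ e^(−Eᵢ/kT) = e^(−0) + e^(−1.9565) + e^(−2.1558) = 1.0000 + 0.14135 + 0.11581 = 1.2572.
⟨E⟩ = 0.023105 eV, ⟨E²⟩ = 0.0026159 eV².
C_V/k_B = (⟨E²⟩ − ⟨E⟩²)/(kT)² = (0.0026159 − 0.00053384)/0.0030470 = 0.683.

0.683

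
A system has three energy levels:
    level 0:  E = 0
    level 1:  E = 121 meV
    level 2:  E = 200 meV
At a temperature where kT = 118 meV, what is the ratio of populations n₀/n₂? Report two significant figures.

5.4

n₀/n₂ = exp[−(E₀−E₂)/kT] = exp(−(-200 meV)/(118 meV)) = exp(1.695) = 5.4.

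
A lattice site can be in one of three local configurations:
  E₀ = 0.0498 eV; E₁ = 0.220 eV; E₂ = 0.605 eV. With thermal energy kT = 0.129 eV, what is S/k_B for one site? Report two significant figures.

Eᵢ/kT = 0.3860, 1.705, 4.690.
Z = Σ e^(−Eᵢ/kT) = e^(−0.3860) + e^(−1.705) + e^(−4.690) = 0.6798 + 0.1818 + 0.009187 = 0.8708.
⟨E⟩ = Σ EᵢPᵢ = 0.09119 eV.
S/k_B = ln Z + ⟨E⟩/kT = ln(0.8708) + 0.09119/0.129 = -0.1383 + 0.7069 = 0.57.

0.57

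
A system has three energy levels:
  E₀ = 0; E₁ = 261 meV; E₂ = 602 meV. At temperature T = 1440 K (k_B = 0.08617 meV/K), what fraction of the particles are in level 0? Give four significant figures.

k_BT = 0.08617 × 1440 K = 124.085 meV.
Eᵢ/kT = 0, 2.10340, 4.85151.
Z = Σ e^(−Eᵢ/kT) = e^(−0) + e^(−2.10340) + e^(−4.85151) = 1.00000 + 0.122041 + 0.00781657 = 1.12986.
P₀ = e^(−E₀/kT) / Z = 1.00000/1.12986 = 0.8851.

0.8851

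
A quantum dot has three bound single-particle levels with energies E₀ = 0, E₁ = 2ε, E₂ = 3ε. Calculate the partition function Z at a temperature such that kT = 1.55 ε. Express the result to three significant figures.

Eᵢ/kT = 0, 1.2903, 1.9355.
Z = Σ e^(−Eᵢ/kT) = e^(−0) + e^(−1.2903) + e^(−1.9355) = 1.0000 + 0.27519 + 0.14435 = 1.4195.

Z = 1.42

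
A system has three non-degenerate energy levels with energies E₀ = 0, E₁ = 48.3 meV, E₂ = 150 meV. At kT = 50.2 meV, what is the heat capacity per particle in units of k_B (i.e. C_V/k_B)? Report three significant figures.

Eᵢ/kT = 0, 0.96215, 2.9880.
Z = Σ e^(−Eᵢ/kT) = e^(−0) + e^(−0.96215) + e^(−2.9880) = 1.0000 + 0.38207 + 0.050388 = 1.4325.
⟨E⟩ = 18.159 meV, ⟨E²⟩ = 1413.7 meV².
C_V/k_B = (⟨E²⟩ − ⟨E⟩²)/(kT)² = (1413.7 − 329.75)/2520.0 = 0.430.

0.430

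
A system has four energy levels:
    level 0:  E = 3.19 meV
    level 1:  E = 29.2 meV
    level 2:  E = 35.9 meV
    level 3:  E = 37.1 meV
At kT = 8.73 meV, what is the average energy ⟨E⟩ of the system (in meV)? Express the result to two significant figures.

5.7 meV

Eᵢ/kT = 0.3654, 3.345, 4.112, 4.250.
Z = Σ e^(−Eᵢ/kT) = e^(−0.3654) + e^(−3.345) + e^(−4.112) + e^(−4.250) = 0.6939 + 0.03526 + 0.01637 + 0.01426 = 0.7598.
⟨E⟩ = Σ Eᵢ e^(−Eᵢ/kT) / Z = (3.19·0.6939 + 29.2·0.03526 + 35.9·0.01637 + 37.1·0.01426) / 0.7598 = 5.7 meV.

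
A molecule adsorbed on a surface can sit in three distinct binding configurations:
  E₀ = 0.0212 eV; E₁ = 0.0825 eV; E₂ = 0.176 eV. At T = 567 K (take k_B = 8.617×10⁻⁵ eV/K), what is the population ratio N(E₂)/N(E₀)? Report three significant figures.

0.0421

k_BT = 8.617×10⁻⁵ × 567 K = 0.048858 eV.
n₂/n₀ = exp[−(E₂−E₀)/kT] = exp(−(0.1548 eV)/(0.048858 eV)) = exp(-3.1684) = 0.0421.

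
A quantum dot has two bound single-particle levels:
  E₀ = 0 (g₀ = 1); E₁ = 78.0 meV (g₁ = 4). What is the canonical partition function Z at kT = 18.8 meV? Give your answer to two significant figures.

Z = 1.1

Eᵢ/kT = 0, 4.149.
Z = Σ gᵢe^(−Eᵢ/kT) = 1·e^(−0) + 4·e^(−4.149) = 1.000 + 0.06312 = 1.063.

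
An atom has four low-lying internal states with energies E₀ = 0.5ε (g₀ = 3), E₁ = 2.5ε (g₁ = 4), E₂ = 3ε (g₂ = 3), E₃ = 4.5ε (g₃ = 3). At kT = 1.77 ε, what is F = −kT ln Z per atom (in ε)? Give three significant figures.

Eᵢ/kT = 0.28249, 1.4124, 1.6949, 2.5424.
Z = Σ gᵢe^(−Eᵢ/kT) = 3·e^(−0.28249) + 4·e^(−1.4124) + 3·e^(−1.6949) + 3·e^(−2.5424) = 2.2617 + 0.97423 + 0.55085 + 0.23603 = 4.0228.
F = −kT ln Z = −1.77 × ln(4.0228) = −1.77 × 1.3920 = -2.46 ε.

-2.46 ε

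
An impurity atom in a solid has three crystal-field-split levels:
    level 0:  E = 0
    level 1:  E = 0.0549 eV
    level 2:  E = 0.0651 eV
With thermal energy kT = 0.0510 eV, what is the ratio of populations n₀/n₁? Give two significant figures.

n₀/n₁ = exp[−(E₀−E₁)/kT] = exp(−(-0.0549 eV)/(0.0510 eV)) = exp(1.076) = 2.9.

2.9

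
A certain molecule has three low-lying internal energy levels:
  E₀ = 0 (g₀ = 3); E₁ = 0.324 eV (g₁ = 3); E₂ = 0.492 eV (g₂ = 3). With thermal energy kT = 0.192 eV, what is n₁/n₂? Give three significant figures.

2.40

n₁/n₂ = (g₁/g₂) exp[−(E₁−E₂)/kT] = (3/3) × exp(−(-0.168 eV)/(0.192 eV)) = (3/3) × exp(0.87500) = 2.40.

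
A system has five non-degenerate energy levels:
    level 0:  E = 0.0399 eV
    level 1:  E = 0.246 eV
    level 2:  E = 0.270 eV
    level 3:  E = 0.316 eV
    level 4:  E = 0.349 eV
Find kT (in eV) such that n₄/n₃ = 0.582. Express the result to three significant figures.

n₄/n₃ = exp[−(E₄−E₃)/kT] = 0.582.
⇒ (E₄−E₃)/kT = ln(1/0.582) = ln(1.7182) = 0.54128.
kT = 0.033 eV / 0.54128 = 0.0610 eV.

0.0610 eV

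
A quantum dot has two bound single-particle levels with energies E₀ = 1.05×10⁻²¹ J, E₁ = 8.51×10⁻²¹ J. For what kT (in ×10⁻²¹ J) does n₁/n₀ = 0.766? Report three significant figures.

28.0 ×10⁻²¹ J

n₁/n₀ = exp[−(E₁−E₀)/kT] = 0.766.
⇒ (E₁−E₀)/kT = ln(1/0.766) = ln(1.3055) = 0.26659.
kT = 7.46 ×10⁻²¹ J / 0.26659 = 28.0 ×10⁻²¹ J.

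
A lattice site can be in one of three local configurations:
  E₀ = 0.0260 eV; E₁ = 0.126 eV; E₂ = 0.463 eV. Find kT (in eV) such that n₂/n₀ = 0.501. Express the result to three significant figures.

n₂/n₀ = exp[−(E₂−E₀)/kT] = 0.501.
⇒ (E₂−E₀)/kT = ln(1/0.501) = ln(1.9960) = 0.69115.
kT = 0.4370 eV / 0.69115 = 0.632 eV.

0.632 eV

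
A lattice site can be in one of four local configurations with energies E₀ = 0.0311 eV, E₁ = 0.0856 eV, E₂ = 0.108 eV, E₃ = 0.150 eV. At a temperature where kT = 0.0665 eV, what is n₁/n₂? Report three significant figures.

1.40

n₁/n₂ = exp[−(E₁−E₂)/kT] = exp(−(-0.0224 eV)/(0.0665 eV)) = exp(0.33684) = 1.40.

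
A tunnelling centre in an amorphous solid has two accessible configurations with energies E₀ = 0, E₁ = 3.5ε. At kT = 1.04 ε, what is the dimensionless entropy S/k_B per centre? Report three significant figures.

Eᵢ/kT = 0, 3.3654.
Z = Σ e^(−Eᵢ/kT) = e^(−0) + e^(−3.3654) = 1.0000 + 0.034548 = 1.0345.
⟨E⟩ = Σ EᵢPᵢ = 0.11689 ε.
S/k_B = ln Z + ⟨E⟩/kT = ln(1.0345) + 0.11689/1.04 = 0.033918 + 0.11239 = 0.146.

0.146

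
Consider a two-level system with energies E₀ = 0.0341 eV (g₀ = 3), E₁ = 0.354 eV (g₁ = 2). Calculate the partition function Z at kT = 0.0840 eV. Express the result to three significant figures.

Z = 2.03

Eᵢ/kT = 0.40595, 4.2143.
Z = Σ gᵢe^(−Eᵢ/kT) = 3·e^(−0.40595) + 2·e^(−4.2143) = 1.9990 + 0.029565 = 2.0286.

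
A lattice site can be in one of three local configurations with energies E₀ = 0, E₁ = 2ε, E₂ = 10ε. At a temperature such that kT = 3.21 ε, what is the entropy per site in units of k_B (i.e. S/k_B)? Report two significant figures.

0.76

Eᵢ/kT = 0, 0.6231, 3.115.
Z = Σ e^(−Eᵢ/kT) = e^(−0) + e^(−0.6231) + e^(−3.115) = 1.000 + 0.5363 + 0.04438 = 1.581.
⟨E⟩ = Σ EᵢPᵢ = 0.9591 ε.
S/k_B = ln Z + ⟨E⟩/kT = ln(1.581) + 0.9591/3.21 = 0.4581 + 0.2988 = 0.76.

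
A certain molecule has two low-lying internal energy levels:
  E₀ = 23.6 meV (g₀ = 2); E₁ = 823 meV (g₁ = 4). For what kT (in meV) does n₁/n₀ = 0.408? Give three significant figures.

503 meV

n₁/n₀ = (g₁/g₀) exp[−(E₁−E₀)/kT] = 0.408.
⇒ (E₁−E₀)/kT = ln((4/2)/0.408) = ln(4.9020) = 1.5896.
kT = 799.4 meV / 1.5896 = 503 meV.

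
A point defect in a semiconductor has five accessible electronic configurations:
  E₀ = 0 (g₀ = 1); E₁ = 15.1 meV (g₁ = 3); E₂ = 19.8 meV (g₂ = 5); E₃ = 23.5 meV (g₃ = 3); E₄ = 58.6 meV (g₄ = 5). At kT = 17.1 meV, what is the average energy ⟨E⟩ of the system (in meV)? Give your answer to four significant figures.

Eᵢ/kT = 0, 0.883041, 1.15789, 1.37427, 3.42690.
Z = Σ gᵢe^(−Eᵢ/kT) = 1·e^(−0) + 3·e^(−0.883041) + 5·e^(−1.15789) + 3·e^(−1.37427) + 5·e^(−3.42690) = 1.00000 + 1.24057 + 1.57074 + 0.759073 + 0.162437 = 4.73282.
⟨E⟩ = Σ Eᵢ gᵢe^(−Eᵢ/kT) / Z = (0·1.00000 + 15.1·1.24057 + 19.8·1.57074 + 23.5·0.759073 + 58.6·0.162437) / 4.73282 = 16.31 meV.

16.31 meV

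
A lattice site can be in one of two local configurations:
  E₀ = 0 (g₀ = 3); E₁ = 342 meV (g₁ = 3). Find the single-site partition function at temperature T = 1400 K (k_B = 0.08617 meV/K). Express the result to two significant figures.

k_BT = 0.08617 × 1400 K = 120.6 meV.
Eᵢ/kT = 0, 2.836.
Z = Σ gᵢe^(−Eᵢ/kT) = 3·e^(−0) + 3·e^(−2.836) = 3.000 + 0.1760 = 3.176.

Z = 3.2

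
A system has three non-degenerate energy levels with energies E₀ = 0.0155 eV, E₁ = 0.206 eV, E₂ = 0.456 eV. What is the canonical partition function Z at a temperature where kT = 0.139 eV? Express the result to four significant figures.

Z = 1.159

Eᵢ/kT = 0.111511, 1.48201, 3.28058.
Z = Σ e^(−Eᵢ/kT) = e^(−0.111511) + e^(−1.48201) + e^(−3.28058) = 0.894482 + 0.227181 + 0.0376064 = 1.15927.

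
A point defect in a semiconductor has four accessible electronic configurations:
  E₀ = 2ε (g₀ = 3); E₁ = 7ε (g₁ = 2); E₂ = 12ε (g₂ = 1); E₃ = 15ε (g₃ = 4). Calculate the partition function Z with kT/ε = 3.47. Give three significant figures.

Z = 2.04

Eᵢ/kT = 0.57637, 2.0173, 3.4582, 4.3228.
Z = Σ gᵢe^(−Eᵢ/kT) = 3·e^(−0.57637) + 2·e^(−2.0173) + 1·e^(−3.4582) + 4·e^(−4.3228) = 1.6858 + 0.26603 + 0.031486 + 0.053051 = 2.0364.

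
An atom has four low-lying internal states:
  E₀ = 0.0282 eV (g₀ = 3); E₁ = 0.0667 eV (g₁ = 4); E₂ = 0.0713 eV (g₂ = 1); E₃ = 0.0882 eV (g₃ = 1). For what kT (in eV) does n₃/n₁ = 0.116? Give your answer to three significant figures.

0.0280 eV

n₃/n₁ = (g₃/g₁) exp[−(E₃−E₁)/kT] = 0.116.
⇒ (E₃−E₁)/kT = ln((1/4)/0.116) = ln(2.1552) = 0.76788.
kT = 0.0215 eV / 0.76788 = 0.0280 eV.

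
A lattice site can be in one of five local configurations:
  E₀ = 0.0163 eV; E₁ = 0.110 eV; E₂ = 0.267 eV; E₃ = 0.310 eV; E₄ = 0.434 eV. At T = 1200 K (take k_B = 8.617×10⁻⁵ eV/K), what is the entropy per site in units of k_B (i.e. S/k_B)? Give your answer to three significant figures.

k_BT = 8.617×10⁻⁵ × 1200 K = 0.10340 eV.
Eᵢ/kT = 0.15764, 1.0638, 2.5822, 2.9981, 4.1973.
Z = Σ e^(−Eᵢ/kT) = e^(−0.15764) + e^(−1.0638) + e^(−2.5822) + e^(−2.9981) + e^(−4.1973) = 0.85416 + 0.34514 + 0.075607 + 0.049882 + 0.015036 = 1.3398.
⟨E⟩ = Σ EᵢPᵢ = 0.070208 eV.
S/k_B = ln Z + ⟨E⟩/kT = ln(1.3398) + 0.070208/0.10340 = 0.29252 + 0.67899 = 0.972.

0.972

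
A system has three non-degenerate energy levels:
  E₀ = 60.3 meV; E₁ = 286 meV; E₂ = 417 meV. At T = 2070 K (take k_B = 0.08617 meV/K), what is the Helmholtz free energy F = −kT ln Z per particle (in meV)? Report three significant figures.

k_BT = 0.08617 × 2070 K = 178.37 meV.
Eᵢ/kT = 0.33806, 1.6034, 2.3378.
Z = Σ e^(−Eᵢ/kT) = e^(−0.33806) + e^(−1.6034) + e^(−2.3378) = 0.71315 + 0.20121 + 0.096540 = 1.0109.
F = −kT ln Z = −178.37 × ln(1.0109) = −178.37 × 0.010841 = -1.93 meV.

-1.93 meV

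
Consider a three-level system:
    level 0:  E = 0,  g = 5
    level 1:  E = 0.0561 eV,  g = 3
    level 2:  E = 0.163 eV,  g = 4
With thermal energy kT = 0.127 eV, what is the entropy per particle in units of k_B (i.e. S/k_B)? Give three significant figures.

Eᵢ/kT = 0, 0.44173, 1.2835.
Z = Σ gᵢe^(−Eᵢ/kT) = 5·e^(−0) + 3·e^(−0.44173) + 4·e^(−1.2835) = 5.0000 + 1.9288 + 1.1083 = 8.0371.
⟨E⟩ = Σ EᵢPᵢ = 0.035941 eV.
S/k_B = ln Z + ⟨E⟩/kT = ln(8.0371) + 0.035941/0.127 = 2.0841 + 0.28300 = 2.37.

2.37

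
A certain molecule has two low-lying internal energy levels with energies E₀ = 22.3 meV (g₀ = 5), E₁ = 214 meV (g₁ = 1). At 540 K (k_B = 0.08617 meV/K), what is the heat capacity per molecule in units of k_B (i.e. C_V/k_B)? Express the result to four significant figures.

k_BT = 0.08617 × 540 K = 46.5318 meV.
Eᵢ/kT = 0.479242, 4.59901.
Z = Σ gᵢe^(−Eᵢ/kT) = 5·e^(−0.479242) + 1·e^(−4.59901) = 3.09626 + 0.0100618 = 3.10632.
⟨E⟩ = 22.9210 meV, ⟨E²⟩ = 644.019 meV².
C_V/k_B = (⟨E²⟩ − ⟨E⟩²)/(kT)² = (644.019 − 525.372)/2165.21 = 0.05480.

0.05480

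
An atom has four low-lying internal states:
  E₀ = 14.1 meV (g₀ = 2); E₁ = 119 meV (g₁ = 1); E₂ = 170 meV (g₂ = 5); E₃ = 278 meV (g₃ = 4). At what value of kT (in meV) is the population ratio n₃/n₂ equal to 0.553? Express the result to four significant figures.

292.5 meV

n₃/n₂ = (g₃/g₂) exp[−(E₃−E₂)/kT] = 0.553.
⇒ (E₃−E₂)/kT = ln((4/5)/0.553) = ln(1.44665) = 0.369251.
kT = 108 meV / 0.369251 = 292.5 meV.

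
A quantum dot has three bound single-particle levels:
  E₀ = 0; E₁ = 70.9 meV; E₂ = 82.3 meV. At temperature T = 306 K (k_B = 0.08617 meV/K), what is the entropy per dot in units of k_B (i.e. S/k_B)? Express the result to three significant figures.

0.394

k_BT = 0.08617 × 306 K = 26.368 meV.
Eᵢ/kT = 0, 2.6889, 3.1212.
Z = Σ e^(−Eᵢ/kT) = e^(−0) + e^(−2.6889) + e^(−3.1212) = 1.0000 + 0.067956 + 0.044104 = 1.1121.
⟨E⟩ = Σ EᵢPᵢ = 7.5963 meV.
S/k_B = ln Z + ⟨E⟩/kT = ln(1.1121) + 7.5963/26.368 = 0.10625 + 0.28809 = 0.394.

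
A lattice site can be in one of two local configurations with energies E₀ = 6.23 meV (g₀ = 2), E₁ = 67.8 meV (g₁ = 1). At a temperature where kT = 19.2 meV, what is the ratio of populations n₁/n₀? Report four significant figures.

0.02024

n₁/n₀ = (g₁/g₀) exp[−(E₁−E₀)/kT] = (1/2) × exp(−(61.57 meV)/(19.2 meV)) = (1/2) × exp(-3.20677) = 0.02024.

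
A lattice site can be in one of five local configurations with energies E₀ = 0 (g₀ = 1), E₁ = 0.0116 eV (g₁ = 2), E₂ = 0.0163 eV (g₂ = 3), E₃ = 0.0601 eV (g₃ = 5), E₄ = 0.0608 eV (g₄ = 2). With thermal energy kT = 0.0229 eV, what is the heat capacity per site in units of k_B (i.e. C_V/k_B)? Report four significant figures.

Eᵢ/kT = 0, 0.506550, 0.711790, 2.62445, 2.65502.
Z = Σ gᵢe^(−Eᵢ/kT) = 1·e^(−0) + 2·e^(−0.506550) + 3·e^(−0.711790) + 5·e^(−2.62445) + 2·e^(−2.65502) = 1.00000 + 1.20514 + 1.47229 + 0.362398 + 0.140595 = 4.18042.
⟨E⟩ = 0.0163396 eV, ⟨E²⟩ = 0.000569811 eV².
C_V/k_B = (⟨E²⟩ − ⟨E⟩²)/(kT)² = (0.000569811 − 0.000266983)/0.000524410 = 0.5775.

0.5775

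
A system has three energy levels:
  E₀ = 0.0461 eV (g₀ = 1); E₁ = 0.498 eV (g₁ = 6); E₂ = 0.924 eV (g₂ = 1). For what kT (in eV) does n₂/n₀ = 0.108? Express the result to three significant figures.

n₂/n₀ = (g₂/g₀) exp[−(E₂−E₀)/kT] = 0.108.
⇒ (E₂−E₀)/kT = ln((1/1)/0.108) = ln(9.2593) = 2.2256.
kT = 0.8779 eV / 2.2256 = 0.394 eV.

0.394 eV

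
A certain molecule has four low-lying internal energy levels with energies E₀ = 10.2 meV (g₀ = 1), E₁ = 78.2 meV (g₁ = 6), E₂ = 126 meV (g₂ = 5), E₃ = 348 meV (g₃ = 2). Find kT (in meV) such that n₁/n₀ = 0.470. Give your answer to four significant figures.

26.70 meV

n₁/n₀ = (g₁/g₀) exp[−(E₁−E₀)/kT] = 0.470.
⇒ (E₁−E₀)/kT = ln((6/1)/0.470) = ln(12.7660) = 2.54679.
kT = 68.0 meV / 2.54679 = 26.70 meV.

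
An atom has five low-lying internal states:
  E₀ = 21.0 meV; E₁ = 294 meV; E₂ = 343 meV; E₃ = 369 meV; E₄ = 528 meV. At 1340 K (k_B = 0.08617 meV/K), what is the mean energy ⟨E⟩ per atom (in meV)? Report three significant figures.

k_BT = 0.08617 × 1340 K = 115.47 meV.
Eᵢ/kT = 0.18187, 2.5461, 2.9705, 3.1956, 4.5726.
Z = Σ e^(−Eᵢ/kT) = e^(−0.18187) + e^(−2.5461) + e^(−2.9705) + e^(−3.1956) + e^(−4.5726) = 0.83371 + 0.078387 + 0.051278 + 0.040942 + 0.010331 = 1.0146.
⟨E⟩ = Σ Eᵢ e^(−Eᵢ/kT) / Z = (21.0·0.83371 + 294·0.078387 + 343·0.051278 + 369·0.040942 + 528·0.010331) / 1.0146 = 77.6 meV.

77.6 meV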